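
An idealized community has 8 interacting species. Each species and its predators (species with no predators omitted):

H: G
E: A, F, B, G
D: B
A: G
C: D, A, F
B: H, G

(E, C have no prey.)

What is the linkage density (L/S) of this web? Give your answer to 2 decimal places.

L/S = 1.50

There are L = 12 links among S = 8 species.
L/S = 12/8 = 1.5000 ≈ 1.50.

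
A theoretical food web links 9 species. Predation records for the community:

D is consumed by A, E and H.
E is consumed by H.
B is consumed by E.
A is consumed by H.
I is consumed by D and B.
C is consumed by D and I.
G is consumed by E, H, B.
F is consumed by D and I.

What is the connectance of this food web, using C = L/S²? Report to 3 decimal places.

The web has S = 9 species and L = 15 feeding links.
C = L / S² = 15 / 81 = 0.1852 ≈ 0.185.

C = 0.185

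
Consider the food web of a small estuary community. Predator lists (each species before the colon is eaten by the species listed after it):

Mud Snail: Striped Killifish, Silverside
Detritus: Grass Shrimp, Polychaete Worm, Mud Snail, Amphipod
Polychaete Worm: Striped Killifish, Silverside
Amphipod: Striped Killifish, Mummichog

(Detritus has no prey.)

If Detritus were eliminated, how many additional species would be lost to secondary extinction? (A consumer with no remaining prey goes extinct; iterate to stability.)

7

Remove Detritus.
Round 1: Grass Shrimp (all prey gone), Polychaete Worm (all prey gone), Mud Snail (all prey gone), Amphipod (all prey gone) → extinct.
Round 2: Striped Killifish (all prey gone), Silverside (all prey gone), Mummichog (all prey gone) → extinct.
No further losses. Total secondary extinctions: 7.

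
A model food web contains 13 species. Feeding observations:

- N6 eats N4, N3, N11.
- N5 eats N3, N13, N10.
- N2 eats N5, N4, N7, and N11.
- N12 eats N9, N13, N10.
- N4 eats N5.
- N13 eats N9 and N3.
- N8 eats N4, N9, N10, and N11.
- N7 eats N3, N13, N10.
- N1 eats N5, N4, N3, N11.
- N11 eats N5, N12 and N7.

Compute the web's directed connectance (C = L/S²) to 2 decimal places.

C = 0.18

The web has S = 13 species and L = 30 feeding links.
C = L / S² = 30 / 169 = 0.1775 ≈ 0.18.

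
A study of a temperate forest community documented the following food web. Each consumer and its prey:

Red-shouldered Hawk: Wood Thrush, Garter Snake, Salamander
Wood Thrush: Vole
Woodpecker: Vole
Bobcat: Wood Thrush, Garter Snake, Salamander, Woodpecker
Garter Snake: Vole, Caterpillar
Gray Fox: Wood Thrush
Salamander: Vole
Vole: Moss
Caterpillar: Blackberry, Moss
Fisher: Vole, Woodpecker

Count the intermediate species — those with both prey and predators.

Intermediate species (has both prey and predators): Vole, Caterpillar, Wood Thrush, Garter Snake, Salamander, Woodpecker.
Count: 6.

6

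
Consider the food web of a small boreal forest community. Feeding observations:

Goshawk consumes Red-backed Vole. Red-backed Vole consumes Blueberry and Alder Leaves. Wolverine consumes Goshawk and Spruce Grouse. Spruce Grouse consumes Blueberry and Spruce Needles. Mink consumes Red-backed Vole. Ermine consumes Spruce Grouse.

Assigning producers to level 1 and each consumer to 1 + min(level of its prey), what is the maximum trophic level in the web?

3

Producers (level 1): Spruce Needles, Alder Leaves, Blueberry.
Following each consumer down to its lowest-level prey: Spruce Needles → Spruce Grouse → Wolverine (levels 1 through 3).
All prey of Wolverine (Spruce Grouse 2, Goshawk 3) are at level 2 or above, so Wolverine is at level 1 + 2 = 3.
Every consumer has at least one prey at level 2 or below, so none exceeds level 3.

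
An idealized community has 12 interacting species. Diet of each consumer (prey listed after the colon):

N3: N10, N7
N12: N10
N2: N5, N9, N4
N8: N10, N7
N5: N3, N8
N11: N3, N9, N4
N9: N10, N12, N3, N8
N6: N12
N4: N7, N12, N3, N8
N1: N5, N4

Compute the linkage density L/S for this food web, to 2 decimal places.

There are L = 24 links among S = 12 species.
L/S = 24/12 = 2.0000 ≈ 2.00.

L/S = 2.00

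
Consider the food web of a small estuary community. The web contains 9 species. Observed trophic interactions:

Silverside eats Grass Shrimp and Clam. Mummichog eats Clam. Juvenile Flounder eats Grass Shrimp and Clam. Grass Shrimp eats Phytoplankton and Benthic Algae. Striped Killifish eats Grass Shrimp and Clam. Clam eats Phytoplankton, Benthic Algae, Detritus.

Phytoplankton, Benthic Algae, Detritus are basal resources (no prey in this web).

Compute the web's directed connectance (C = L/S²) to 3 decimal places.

The web has S = 9 species and L = 12 feeding links.
C = L / S² = 12 / 81 = 0.1481 ≈ 0.148.

C = 0.148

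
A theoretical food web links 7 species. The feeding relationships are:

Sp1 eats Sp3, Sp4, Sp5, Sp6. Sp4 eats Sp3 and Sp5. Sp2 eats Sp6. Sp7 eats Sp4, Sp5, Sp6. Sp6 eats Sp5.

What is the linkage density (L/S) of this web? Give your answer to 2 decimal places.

L/S = 1.57

There are L = 11 links among S = 7 species.
L/S = 11/7 = 1.5714 ≈ 1.57.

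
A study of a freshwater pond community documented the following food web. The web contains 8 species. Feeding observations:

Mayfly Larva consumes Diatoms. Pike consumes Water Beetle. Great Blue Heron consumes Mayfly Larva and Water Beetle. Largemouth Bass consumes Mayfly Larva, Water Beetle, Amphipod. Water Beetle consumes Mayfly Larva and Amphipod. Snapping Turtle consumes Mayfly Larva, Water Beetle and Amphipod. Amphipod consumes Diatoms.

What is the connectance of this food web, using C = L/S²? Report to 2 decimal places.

The web has S = 8 species and L = 13 feeding links.
C = L / S² = 13 / 64 = 0.2031 ≈ 0.20.

C = 0.20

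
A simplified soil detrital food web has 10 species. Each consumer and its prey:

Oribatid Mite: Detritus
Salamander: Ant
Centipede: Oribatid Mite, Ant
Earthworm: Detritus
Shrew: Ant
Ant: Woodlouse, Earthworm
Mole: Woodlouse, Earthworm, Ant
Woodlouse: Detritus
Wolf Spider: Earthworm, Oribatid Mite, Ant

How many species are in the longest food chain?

One longest chain: Detritus → Woodlouse → Ant → Wolf Spider.
It has 4 species and 3 links.

4 species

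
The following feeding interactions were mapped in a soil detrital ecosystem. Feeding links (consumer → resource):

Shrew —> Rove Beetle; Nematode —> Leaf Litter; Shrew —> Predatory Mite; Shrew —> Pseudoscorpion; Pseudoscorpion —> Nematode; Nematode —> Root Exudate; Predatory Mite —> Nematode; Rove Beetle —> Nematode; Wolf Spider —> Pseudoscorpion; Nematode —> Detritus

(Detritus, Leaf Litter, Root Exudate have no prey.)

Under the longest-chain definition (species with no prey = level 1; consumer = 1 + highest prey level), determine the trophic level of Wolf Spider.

Trophic level 4

Detritus has no prey (basal) → level 1.
Nematode eats Detritus (level 1); other prey at levels: Leaf Litter 1, Root Exudate 1 → level 2.
Pseudoscorpion eats Nematode → level 3.
Wolf Spider eats Pseudoscorpion → level 4.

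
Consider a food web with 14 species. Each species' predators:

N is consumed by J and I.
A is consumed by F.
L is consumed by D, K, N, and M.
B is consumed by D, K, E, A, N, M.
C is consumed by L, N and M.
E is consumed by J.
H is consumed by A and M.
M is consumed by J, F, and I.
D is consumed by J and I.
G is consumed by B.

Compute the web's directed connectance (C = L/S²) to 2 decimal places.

C = 0.13

The web has S = 14 species and L = 25 feeding links.
C = L / S² = 25 / 196 = 0.1276 ≈ 0.13.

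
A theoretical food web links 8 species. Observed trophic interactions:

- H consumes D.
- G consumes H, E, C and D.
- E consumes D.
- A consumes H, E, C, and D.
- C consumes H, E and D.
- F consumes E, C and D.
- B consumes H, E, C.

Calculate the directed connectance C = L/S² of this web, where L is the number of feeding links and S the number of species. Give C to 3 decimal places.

C = 0.297

The web has S = 8 species and L = 19 feeding links.
C = L / S² = 19 / 64 = 0.2969 ≈ 0.297.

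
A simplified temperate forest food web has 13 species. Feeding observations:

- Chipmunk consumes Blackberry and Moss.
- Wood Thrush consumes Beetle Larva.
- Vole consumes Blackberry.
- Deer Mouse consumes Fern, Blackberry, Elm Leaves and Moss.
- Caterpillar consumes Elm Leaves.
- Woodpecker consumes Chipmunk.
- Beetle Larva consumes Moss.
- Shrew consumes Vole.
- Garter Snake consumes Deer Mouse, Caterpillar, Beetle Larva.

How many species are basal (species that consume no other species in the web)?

4

Basal species (no prey listed): Fern, Elm Leaves, Moss, Blackberry.
Count: 4.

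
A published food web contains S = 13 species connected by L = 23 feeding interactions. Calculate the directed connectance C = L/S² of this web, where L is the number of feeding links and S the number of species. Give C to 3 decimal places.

The web has S = 13 species and L = 23 feeding links.
C = L / S² = 23 / 169 = 0.1361 ≈ 0.136.

C = 0.136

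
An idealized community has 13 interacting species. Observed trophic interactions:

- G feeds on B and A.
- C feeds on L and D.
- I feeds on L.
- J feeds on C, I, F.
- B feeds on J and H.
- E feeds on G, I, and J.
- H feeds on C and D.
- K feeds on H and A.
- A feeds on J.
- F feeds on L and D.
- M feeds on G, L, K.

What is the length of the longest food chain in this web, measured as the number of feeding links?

One longest chain: D → C → J → A → G → E.
It has 6 species and 5 links.

5 links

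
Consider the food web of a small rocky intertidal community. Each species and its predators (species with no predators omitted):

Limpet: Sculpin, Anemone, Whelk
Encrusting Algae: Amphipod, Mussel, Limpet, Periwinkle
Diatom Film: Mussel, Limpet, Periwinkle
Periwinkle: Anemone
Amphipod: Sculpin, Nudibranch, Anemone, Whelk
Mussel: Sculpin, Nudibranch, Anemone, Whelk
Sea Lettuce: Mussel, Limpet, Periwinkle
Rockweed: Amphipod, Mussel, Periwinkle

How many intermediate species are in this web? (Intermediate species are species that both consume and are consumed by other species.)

Intermediate species (has both prey and predators): Amphipod, Mussel, Limpet, Periwinkle.
Count: 4.

4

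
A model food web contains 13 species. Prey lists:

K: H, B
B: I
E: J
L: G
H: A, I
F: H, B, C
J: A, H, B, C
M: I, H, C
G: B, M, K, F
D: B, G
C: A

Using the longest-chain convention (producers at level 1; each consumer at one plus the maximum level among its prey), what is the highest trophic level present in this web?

5

Producers (level 1): A, I.
A → H → F → G → D gives D level 5.
No species has a prey at level 5, so no species reaches level 6.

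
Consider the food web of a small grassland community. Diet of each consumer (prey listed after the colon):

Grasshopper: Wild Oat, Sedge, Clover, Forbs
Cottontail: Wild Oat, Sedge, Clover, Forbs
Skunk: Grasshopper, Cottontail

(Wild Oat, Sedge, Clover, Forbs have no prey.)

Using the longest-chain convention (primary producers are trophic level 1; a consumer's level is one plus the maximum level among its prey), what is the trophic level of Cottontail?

Wild Oat is a producer → level 1.
Cottontail eats Wild Oat (level 1); other prey at levels: Sedge 1, Clover 1, Forbs 1 → level 2.

Trophic level 2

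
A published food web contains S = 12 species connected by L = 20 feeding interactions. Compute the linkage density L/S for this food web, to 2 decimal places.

There are L = 20 links among S = 12 species.
L/S = 20/12 = 1.6667 ≈ 1.67.

L/S = 1.67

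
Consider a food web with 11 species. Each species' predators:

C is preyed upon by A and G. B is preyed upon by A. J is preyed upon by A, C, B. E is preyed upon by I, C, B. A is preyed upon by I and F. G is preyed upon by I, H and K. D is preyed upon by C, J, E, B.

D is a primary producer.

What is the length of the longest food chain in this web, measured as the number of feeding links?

4 links

One longest chain: D → E → C → A → F.
It has 5 species and 4 links.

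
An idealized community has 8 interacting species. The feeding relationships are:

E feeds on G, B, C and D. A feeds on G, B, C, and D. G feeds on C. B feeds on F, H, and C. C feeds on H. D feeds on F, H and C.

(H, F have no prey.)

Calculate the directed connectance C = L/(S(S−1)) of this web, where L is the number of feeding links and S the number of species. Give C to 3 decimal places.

C = 0.286

The web has S = 8 species and L = 16 feeding links.
C = L / (S(S−1)) = 16 / 56 = 0.2857 ≈ 0.286.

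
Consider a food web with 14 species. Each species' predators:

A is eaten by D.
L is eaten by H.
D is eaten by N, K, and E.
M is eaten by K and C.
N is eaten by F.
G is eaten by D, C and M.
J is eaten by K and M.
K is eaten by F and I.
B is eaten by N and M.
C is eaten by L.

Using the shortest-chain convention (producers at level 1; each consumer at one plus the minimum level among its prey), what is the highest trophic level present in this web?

Producers (level 1): G, B, J, A.
Following each consumer down to its lowest-level prey: G → C → L → H (levels 1 through 4).
All prey of H (L 3) are at level 3 or above, so H is at level 1 + 3 = 4.
Every consumer has at least one prey at level 3 or below, so none exceeds level 4.

4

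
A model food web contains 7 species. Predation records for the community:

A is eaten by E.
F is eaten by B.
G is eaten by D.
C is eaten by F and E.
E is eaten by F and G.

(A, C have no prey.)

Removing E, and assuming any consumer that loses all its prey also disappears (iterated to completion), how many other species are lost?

2

Remove E.
Round 1: G (all prey gone) → extinct.
Round 2: D (all prey gone) → extinct.
No further losses. Total secondary extinctions: 2.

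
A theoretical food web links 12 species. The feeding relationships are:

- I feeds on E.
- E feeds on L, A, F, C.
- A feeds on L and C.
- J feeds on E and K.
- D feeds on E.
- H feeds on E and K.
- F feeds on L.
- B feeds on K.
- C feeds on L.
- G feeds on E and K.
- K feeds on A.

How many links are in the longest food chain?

One longest chain: L → C → A → E → I.
It has 5 species and 4 links.

4 links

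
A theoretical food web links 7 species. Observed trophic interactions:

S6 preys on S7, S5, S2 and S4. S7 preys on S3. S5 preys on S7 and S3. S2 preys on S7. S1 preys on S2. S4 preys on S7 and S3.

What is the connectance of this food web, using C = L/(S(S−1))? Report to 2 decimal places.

C = 0.26

The web has S = 7 species and L = 11 feeding links.
C = L / (S(S−1)) = 11 / 42 = 0.2619 ≈ 0.26.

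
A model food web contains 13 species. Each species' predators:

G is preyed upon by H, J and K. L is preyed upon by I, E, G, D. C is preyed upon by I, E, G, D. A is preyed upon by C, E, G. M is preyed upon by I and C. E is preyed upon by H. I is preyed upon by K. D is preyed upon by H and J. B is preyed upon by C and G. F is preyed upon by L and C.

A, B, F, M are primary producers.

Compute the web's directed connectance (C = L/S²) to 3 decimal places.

C = 0.142

The web has S = 13 species and L = 24 feeding links.
C = L / S² = 24 / 169 = 0.1420 ≈ 0.142.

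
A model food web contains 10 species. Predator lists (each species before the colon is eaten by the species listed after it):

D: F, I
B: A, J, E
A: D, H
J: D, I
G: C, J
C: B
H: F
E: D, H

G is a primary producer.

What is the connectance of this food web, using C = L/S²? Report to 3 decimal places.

C = 0.150

The web has S = 10 species and L = 15 feeding links.
C = L / S² = 15 / 100 = 0.1500 ≈ 0.150.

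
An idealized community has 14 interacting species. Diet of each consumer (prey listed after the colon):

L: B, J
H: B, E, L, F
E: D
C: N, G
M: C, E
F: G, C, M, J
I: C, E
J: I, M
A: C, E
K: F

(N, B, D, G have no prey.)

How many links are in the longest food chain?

One longest chain: N → C → M → J → F → K.
It has 6 species and 5 links.

5 links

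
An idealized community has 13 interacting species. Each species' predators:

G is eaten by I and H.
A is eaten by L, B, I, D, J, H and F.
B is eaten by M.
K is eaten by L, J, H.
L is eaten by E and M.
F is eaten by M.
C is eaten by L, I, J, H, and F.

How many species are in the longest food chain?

One longest chain: A → L → M.
It has 3 species and 2 links.

3 species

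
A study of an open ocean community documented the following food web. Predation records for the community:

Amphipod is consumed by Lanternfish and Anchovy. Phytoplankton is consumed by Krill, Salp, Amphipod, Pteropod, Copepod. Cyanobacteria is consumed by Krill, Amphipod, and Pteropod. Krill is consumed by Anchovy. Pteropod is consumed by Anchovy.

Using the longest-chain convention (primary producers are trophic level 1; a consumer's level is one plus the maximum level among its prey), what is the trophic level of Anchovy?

Cyanobacteria is a producer → level 1.
Amphipod eats Cyanobacteria (level 1); other prey at levels: Phytoplankton 1 → level 2.
Anchovy eats Amphipod (level 2); other prey at levels: Pteropod 2, Krill 2 → level 3.

Trophic level 3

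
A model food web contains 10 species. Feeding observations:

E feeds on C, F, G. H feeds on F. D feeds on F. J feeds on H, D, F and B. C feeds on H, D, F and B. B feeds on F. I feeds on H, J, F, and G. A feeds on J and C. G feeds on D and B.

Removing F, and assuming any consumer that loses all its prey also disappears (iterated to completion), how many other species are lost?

9

Remove F.
Round 1: H (all prey gone), B (all prey gone), D (all prey gone) → extinct.
Round 2: J (all prey gone), G (all prey gone), C (all prey gone) → extinct.
Round 3: A (all prey gone), E (all prey gone), I (all prey gone) → extinct.
No further losses. Total secondary extinctions: 9.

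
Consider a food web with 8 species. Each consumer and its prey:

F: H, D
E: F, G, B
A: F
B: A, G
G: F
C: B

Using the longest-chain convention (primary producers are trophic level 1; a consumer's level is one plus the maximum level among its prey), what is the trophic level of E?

H is a producer → level 1.
F eats H (level 1); other prey at levels: D 1 → level 2.
A eats F → level 3.
B eats A (level 3); other prey at levels: G 3 → level 4.
E eats B (level 4); other prey at levels: F 2, G 3 → level 5.

Trophic level 5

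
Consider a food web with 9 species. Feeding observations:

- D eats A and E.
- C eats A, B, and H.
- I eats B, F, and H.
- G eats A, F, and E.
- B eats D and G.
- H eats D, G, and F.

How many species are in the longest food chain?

One longest chain: A → D → H → C.
It has 4 species and 3 links.

4 species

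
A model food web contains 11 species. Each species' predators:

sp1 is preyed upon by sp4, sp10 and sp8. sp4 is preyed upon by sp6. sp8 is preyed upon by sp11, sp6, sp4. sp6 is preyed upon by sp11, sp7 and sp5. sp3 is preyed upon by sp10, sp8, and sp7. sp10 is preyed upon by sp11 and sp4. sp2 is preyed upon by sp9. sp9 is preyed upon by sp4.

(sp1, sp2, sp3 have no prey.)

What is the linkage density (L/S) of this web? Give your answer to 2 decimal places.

L/S = 1.55

There are L = 17 links among S = 11 species.
L/S = 17/11 = 1.5455 ≈ 1.55.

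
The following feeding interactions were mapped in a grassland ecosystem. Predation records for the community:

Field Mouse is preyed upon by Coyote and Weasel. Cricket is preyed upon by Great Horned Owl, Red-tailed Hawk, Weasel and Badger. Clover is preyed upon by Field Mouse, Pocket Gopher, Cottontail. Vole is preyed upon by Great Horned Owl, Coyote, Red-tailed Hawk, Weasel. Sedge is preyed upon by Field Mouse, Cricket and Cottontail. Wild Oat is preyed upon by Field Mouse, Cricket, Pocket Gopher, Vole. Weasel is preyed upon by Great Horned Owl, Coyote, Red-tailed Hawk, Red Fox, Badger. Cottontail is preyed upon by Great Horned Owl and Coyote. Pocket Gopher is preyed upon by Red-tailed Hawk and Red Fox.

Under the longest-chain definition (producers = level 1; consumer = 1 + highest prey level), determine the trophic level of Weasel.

Trophic level 3

Wild Oat is a producer → level 1.
Vole eats Wild Oat → level 2.
Weasel eats Vole (level 2); other prey at levels: Field Mouse 2, Cricket 2 → level 3.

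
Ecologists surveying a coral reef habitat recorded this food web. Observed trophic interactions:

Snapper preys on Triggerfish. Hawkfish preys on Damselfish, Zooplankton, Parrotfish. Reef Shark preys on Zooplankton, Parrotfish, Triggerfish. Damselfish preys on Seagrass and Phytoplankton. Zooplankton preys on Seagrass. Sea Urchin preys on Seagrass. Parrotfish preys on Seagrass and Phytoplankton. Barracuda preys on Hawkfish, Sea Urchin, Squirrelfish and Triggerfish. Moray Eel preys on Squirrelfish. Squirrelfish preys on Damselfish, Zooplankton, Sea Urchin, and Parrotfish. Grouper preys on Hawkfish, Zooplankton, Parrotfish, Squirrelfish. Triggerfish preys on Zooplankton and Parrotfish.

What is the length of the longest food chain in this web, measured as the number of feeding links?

3 links

One longest chain: Phytoplankton → Parrotfish → Triggerfish → Snapper.
It has 4 species and 3 links.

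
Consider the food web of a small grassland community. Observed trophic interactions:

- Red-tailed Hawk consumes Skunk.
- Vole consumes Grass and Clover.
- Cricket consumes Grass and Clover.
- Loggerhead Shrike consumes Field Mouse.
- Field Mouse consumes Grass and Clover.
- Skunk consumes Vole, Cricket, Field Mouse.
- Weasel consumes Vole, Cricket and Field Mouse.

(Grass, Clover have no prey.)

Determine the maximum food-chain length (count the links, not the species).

One longest chain: Grass → Field Mouse → Skunk → Red-tailed Hawk.
It has 4 species and 3 links.

3 links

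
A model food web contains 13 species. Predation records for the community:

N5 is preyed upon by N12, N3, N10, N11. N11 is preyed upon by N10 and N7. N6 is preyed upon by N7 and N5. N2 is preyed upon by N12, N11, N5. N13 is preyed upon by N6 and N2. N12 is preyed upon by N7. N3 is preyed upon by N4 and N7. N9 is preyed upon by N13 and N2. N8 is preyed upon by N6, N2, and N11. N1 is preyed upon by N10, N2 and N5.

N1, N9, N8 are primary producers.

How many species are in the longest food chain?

One longest chain: N9 → N13 → N2 → N5 → N3 → N4.
It has 6 species and 5 links.

6 species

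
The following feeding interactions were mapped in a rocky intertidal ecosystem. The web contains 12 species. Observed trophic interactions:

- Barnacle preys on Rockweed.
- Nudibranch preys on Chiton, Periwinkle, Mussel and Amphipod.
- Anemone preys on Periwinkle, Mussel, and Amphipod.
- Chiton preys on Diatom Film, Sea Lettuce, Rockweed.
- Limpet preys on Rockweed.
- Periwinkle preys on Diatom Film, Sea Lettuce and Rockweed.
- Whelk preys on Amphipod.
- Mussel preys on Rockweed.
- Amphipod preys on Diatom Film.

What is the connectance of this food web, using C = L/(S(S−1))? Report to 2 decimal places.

C = 0.14

The web has S = 12 species and L = 18 feeding links.
C = L / (S(S−1)) = 18 / 132 = 0.1364 ≈ 0.14.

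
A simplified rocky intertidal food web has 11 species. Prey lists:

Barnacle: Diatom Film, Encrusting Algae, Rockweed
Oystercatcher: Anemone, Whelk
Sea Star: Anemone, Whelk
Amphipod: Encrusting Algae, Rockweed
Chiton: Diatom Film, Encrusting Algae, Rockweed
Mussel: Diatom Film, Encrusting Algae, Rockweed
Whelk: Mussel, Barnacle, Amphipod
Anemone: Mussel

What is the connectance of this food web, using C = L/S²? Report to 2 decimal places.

The web has S = 11 species and L = 19 feeding links.
C = L / S² = 19 / 121 = 0.1570 ≈ 0.16.

C = 0.16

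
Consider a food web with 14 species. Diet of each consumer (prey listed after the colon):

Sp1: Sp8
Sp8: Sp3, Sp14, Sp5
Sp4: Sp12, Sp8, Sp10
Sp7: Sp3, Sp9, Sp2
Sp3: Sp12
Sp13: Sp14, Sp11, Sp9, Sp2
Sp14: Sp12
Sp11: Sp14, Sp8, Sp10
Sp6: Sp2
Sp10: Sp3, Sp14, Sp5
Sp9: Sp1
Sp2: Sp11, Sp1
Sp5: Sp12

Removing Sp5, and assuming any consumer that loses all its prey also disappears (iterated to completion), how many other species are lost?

Remove Sp5.
Every predator of it retains at least one other prey: Sp8 still has Sp3, Sp14; Sp10 still has Sp3, Sp14.
No consumer loses all prey, so no secondary extinctions occur.

0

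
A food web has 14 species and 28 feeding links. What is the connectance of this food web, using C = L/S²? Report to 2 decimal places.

C = 0.14

The web has S = 14 species and L = 28 feeding links.
C = L / S² = 28 / 196 = 0.1429 ≈ 0.14.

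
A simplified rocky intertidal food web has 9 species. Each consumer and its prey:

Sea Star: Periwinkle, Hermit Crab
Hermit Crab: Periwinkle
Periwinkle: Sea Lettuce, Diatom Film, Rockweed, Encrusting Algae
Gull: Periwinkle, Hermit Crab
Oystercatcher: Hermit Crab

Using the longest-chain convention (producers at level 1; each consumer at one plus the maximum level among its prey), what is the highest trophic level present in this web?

Producers (level 1): Sea Lettuce, Diatom Film, Rockweed, Encrusting Algae.
Sea Lettuce → Periwinkle → Hermit Crab → Sea Star gives Sea Star level 4.
No species has a prey at level 4, so no species reaches level 5.

4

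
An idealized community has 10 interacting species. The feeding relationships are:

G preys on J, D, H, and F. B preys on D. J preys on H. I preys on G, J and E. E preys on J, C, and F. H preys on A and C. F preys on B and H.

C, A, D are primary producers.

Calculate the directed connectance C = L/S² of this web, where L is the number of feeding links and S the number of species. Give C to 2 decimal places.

C = 0.16

The web has S = 10 species and L = 16 feeding links.
C = L / S² = 16 / 100 = 0.1600 ≈ 0.16.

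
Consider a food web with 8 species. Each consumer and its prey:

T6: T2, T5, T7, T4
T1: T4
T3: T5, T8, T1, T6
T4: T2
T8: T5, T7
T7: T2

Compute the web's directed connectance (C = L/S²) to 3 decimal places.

The web has S = 8 species and L = 13 feeding links.
C = L / S² = 13 / 64 = 0.2031 ≈ 0.203.

C = 0.203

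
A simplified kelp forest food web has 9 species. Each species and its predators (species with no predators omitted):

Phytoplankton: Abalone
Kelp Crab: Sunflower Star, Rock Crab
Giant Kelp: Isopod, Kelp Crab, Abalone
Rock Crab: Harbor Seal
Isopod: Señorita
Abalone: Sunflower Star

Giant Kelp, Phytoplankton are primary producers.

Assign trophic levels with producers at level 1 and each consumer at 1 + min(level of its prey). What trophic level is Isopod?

Trophic level 2

Giant Kelp is a producer → level 1.
Isopod eats Giant Kelp → level 2.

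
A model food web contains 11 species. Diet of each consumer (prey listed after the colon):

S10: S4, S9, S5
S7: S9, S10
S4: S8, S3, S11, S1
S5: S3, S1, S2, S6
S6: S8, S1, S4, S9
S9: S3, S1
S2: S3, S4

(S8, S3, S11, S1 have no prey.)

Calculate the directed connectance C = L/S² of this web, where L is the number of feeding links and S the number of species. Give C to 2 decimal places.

The web has S = 11 species and L = 21 feeding links.
C = L / S² = 21 / 121 = 0.1736 ≈ 0.17.

C = 0.17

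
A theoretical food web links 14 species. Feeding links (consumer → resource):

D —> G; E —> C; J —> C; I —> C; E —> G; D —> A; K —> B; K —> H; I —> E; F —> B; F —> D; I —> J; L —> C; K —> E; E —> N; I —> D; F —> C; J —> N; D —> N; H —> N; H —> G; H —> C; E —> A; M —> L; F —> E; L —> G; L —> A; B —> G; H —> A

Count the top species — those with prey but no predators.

Top species (has prey, but nothing eats it): F, M, K, I.
Count: 4.

4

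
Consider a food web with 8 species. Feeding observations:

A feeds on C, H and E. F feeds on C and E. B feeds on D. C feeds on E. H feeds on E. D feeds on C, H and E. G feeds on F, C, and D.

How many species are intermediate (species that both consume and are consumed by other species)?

4

Intermediate species (has both prey and predators): C, H, F, D.
Count: 4.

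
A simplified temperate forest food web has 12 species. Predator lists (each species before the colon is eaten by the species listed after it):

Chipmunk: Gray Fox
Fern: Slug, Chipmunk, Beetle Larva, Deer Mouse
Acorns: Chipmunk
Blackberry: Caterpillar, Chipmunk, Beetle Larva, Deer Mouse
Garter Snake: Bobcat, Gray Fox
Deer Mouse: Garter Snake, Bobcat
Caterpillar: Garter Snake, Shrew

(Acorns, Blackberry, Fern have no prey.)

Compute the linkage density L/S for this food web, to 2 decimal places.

L/S = 1.33

There are L = 16 links among S = 12 species.
L/S = 16/12 = 1.3333 ≈ 1.33.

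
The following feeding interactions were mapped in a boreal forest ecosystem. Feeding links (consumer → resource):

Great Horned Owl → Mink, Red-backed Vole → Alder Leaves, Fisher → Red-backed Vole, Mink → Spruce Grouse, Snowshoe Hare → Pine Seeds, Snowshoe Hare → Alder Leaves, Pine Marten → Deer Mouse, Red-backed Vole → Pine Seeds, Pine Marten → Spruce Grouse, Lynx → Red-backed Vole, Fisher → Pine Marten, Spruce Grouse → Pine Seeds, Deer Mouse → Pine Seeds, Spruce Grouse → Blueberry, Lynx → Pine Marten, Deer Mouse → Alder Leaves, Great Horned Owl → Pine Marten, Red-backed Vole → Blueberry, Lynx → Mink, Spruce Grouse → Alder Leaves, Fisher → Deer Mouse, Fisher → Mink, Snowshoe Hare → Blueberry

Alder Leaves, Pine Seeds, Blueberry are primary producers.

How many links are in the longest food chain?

3 links

One longest chain: Alder Leaves → Spruce Grouse → Mink → Lynx.
It has 4 species and 3 links.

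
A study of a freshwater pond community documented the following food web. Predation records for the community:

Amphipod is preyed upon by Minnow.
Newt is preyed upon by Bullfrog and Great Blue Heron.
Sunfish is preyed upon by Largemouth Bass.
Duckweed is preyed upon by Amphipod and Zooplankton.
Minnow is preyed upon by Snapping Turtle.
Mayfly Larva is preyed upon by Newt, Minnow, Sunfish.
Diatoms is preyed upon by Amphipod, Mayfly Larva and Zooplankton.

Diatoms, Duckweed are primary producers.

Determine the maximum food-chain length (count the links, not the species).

3 links

One longest chain: Diatoms → Mayfly Larva → Newt → Bullfrog.
It has 4 species and 3 links.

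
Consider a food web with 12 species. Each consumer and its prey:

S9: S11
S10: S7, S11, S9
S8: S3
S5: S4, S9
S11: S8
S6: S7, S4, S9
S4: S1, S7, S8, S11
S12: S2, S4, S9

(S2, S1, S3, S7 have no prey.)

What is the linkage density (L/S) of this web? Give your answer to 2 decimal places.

L/S = 1.50

There are L = 18 links among S = 12 species.
L/S = 18/12 = 1.5000 ≈ 1.50.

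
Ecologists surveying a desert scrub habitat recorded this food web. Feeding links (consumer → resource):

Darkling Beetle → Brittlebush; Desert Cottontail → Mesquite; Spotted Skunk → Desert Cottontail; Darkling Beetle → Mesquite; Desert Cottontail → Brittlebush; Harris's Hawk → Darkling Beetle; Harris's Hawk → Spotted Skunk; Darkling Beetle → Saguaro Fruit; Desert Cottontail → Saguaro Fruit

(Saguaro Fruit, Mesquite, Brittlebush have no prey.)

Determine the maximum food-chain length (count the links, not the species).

One longest chain: Saguaro Fruit → Desert Cottontail → Spotted Skunk → Harris's Hawk.
It has 4 species and 3 links.

3 links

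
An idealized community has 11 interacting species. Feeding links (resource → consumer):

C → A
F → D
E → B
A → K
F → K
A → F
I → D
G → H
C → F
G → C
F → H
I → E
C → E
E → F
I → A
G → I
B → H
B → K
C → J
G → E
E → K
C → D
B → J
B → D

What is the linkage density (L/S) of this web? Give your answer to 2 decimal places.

L/S = 2.18

There are L = 24 links among S = 11 species.
L/S = 24/11 = 2.1818 ≈ 2.18.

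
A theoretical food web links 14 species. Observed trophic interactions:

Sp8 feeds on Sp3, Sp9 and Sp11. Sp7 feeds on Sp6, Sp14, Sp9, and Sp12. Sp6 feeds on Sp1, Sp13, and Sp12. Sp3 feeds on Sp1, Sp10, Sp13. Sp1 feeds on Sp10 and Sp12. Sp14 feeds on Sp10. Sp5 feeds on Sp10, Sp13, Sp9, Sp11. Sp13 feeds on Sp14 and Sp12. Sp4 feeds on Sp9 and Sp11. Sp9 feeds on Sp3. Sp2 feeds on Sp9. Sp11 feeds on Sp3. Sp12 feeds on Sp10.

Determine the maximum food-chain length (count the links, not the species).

One longest chain: Sp10 → Sp12 → Sp13 → Sp3 → Sp9 → Sp2.
It has 6 species and 5 links.

5 links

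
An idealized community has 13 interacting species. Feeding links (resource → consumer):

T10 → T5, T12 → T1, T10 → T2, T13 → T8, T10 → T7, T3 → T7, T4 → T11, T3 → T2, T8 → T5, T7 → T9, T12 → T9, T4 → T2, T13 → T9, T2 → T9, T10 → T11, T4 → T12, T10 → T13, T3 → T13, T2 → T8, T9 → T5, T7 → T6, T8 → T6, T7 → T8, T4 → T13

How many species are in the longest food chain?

One longest chain: T10 → T2 → T9 → T5.
It has 4 species and 3 links.

4 species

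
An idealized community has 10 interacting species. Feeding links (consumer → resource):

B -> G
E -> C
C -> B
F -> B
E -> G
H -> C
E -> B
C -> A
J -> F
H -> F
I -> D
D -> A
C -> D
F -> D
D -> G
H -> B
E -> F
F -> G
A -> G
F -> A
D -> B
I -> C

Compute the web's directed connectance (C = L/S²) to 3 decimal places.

The web has S = 10 species and L = 22 feeding links.
C = L / S² = 22 / 100 = 0.2200 ≈ 0.220.

C = 0.220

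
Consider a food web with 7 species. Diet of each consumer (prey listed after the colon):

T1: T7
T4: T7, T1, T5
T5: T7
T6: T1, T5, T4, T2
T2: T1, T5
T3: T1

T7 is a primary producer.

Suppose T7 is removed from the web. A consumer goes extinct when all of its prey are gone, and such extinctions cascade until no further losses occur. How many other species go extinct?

Remove T7.
Round 1: T1 (all prey gone), T5 (all prey gone) → extinct.
Round 2: T4 (all prey gone), T3 (all prey gone), T2 (all prey gone) → extinct.
Round 3: T6 (all prey gone) → extinct.
No further losses. Total secondary extinctions: 6.

6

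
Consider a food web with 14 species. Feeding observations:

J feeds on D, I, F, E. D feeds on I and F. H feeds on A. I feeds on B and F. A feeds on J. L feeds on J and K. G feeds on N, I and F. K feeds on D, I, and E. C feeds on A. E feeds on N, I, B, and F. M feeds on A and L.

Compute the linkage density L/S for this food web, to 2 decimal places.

L/S = 1.79

There are L = 25 links among S = 14 species.
L/S = 25/14 = 1.7857 ≈ 1.79.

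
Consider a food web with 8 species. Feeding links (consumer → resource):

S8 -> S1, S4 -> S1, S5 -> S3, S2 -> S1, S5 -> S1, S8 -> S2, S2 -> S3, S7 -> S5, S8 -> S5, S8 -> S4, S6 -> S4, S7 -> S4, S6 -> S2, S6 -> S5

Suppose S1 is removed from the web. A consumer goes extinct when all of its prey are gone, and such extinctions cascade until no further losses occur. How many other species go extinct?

1

Remove S1.
Round 1: S4 (all prey gone) → extinct.
No further losses. Total secondary extinctions: 1.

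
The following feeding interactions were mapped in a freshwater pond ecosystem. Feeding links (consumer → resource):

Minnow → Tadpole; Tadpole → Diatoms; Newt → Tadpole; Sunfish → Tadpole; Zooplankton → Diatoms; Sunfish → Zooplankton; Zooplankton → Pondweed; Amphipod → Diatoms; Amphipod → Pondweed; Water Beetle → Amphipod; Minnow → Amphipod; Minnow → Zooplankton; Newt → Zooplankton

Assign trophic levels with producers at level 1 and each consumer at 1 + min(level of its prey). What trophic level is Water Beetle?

Pondweed is a producer → level 1.
Amphipod eats Pondweed → level 2.
Water Beetle eats Amphipod → level 3.
No prey of Water Beetle is below level 2, so 3 is the minimum.

Trophic level 3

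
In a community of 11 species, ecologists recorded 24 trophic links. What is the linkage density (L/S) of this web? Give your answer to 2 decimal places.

There are L = 24 links among S = 11 species.
L/S = 24/11 = 2.1818 ≈ 2.18.

L/S = 2.18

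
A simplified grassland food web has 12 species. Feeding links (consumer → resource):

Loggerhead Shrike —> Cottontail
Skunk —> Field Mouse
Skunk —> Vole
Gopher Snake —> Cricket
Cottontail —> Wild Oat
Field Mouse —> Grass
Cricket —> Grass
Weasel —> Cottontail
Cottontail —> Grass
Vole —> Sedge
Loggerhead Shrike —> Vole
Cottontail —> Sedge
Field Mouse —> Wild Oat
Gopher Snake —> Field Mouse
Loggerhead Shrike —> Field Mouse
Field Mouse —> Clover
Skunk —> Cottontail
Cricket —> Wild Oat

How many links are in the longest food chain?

2 links

One longest chain: Wild Oat → Field Mouse → Skunk.
It has 3 species and 2 links.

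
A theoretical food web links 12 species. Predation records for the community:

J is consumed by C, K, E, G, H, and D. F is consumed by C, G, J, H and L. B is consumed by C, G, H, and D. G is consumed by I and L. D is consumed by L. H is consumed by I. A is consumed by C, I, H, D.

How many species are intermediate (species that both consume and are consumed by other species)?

4

Intermediate species (has both prey and predators): J, G, H, D.
Count: 4.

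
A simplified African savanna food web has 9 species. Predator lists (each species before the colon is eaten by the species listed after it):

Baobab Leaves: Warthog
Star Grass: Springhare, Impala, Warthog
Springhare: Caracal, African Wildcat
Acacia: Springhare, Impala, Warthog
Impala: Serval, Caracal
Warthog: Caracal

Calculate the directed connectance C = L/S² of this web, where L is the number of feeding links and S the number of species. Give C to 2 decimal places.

The web has S = 9 species and L = 12 feeding links.
C = L / S² = 12 / 81 = 0.1481 ≈ 0.15.

C = 0.15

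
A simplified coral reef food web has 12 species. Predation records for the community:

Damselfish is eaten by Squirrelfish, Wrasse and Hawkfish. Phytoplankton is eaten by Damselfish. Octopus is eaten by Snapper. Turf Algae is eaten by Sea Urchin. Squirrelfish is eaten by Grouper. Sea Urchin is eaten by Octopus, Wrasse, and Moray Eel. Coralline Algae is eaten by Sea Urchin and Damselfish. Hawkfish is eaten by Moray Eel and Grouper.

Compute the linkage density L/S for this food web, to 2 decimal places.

L/S = 1.17

There are L = 14 links among S = 12 species.
L/S = 14/12 = 1.1667 ≈ 1.17.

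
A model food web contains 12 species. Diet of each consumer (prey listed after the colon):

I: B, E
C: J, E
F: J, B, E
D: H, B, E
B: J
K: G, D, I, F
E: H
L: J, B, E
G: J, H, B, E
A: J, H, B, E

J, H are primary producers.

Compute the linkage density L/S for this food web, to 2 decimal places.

There are L = 27 links among S = 12 species.
L/S = 27/12 = 2.2500 ≈ 2.25.

L/S = 2.25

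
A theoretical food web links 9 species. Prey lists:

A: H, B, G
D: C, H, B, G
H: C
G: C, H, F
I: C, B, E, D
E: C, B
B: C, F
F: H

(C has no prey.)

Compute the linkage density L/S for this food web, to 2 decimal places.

There are L = 20 links among S = 9 species.
L/S = 20/9 = 2.2222 ≈ 2.22.

L/S = 2.22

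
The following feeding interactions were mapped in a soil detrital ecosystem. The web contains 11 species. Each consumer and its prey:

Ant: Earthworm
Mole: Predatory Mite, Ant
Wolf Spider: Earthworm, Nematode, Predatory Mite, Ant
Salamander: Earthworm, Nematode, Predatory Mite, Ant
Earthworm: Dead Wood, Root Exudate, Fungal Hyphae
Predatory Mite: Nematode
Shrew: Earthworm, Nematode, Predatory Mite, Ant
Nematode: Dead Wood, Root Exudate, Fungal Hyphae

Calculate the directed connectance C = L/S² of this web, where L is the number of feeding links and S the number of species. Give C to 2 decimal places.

The web has S = 11 species and L = 22 feeding links.
C = L / S² = 22 / 121 = 0.1818 ≈ 0.18.

C = 0.18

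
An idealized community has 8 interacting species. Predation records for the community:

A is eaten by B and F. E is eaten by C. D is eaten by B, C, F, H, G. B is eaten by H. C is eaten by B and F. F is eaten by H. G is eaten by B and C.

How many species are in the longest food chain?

5 species

One longest chain: D → G → C → F → H.
It has 5 species and 4 links.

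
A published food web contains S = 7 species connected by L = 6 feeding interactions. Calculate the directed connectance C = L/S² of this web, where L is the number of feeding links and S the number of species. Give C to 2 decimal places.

C = 0.12

The web has S = 7 species and L = 6 feeding links.
C = L / S² = 6 / 49 = 0.1224 ≈ 0.12.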